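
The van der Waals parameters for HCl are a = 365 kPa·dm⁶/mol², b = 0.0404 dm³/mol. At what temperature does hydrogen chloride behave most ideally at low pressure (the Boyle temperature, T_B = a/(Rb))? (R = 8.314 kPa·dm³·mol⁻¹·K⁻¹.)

For a van der Waals gas the second virial coefficient B₂ = b − a/(RT) vanishes at T_B = a/(Rb).
T_B = 365/(8.314×0.0404) = 365/0.33589 = 1087 K

T_B ≈ 1087 K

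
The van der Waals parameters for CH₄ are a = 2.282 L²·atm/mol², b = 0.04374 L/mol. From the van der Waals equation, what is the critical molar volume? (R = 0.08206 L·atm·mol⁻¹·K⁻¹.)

For a van der Waals gas, V_m,c = 3b.
V_m,c = 3×0.04374 = 0.1312 L/mol

V_m,c ≈ 0.1312 L/mol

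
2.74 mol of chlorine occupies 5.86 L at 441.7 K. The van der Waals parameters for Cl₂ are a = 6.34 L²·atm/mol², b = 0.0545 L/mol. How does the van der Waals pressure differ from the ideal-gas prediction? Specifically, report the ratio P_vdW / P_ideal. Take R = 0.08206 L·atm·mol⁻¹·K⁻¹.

P_vdW / P_ideal ≈ 0.9444

Ideal: P_ideal = nRT/V = (2.74)(0.08206)(441.7)/5.86 = 16.9477 atm
vdW: P = nRT/(V − nb) − a n²/V² = 99.3138/5.71067 − 47.5982/34.3396 = 17.3909 − 1.38610 = 16.0048 atm
Ratio = 16.0048/16.9477 = 0.9444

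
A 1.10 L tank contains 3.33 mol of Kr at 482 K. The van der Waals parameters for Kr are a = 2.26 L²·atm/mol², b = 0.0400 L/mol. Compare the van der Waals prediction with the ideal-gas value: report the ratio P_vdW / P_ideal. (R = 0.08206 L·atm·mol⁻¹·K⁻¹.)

Ideal: P_ideal = nRT/V = (3.33)(0.08206)(482)/1.10 = 119.737 atm
vdW: P = nRT/(V − nb) − a n²/V² = 131.711/0.966800 − 25.0609/1.21000 = 136.234 − 20.7115 = 115.523 atm
Ratio = 115.523/119.737 = 0.9648

P_vdW / P_ideal ≈ 0.9648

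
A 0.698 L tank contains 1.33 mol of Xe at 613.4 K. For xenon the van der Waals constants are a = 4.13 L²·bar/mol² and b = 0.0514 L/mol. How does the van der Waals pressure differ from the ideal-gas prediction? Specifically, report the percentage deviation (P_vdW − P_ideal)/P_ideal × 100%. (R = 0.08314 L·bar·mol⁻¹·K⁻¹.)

Ideal: P_ideal = nRT/V = (1.33)(0.08314)(613.4)/0.698 = 97.1740 bar
vdW: P = nRT/(V − nb) − a n²/V² = 67.8274/0.629638 − 7.30556/0.487204 = 107.724 − 14.9949 = 92.729 bar
% deviation = (92.729 − 97.1740)/97.1740 × 100% = -4.57%

-4.57 %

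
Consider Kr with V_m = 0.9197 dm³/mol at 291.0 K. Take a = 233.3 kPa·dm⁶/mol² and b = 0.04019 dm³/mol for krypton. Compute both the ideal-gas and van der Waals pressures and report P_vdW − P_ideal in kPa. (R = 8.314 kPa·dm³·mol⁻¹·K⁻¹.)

ΔP ≈ -155.6 kPa

Ideal: P_ideal = RT/V_m = (8.314)(291.0)/0.9197 = 2630.61 kPa
vdW: P = RT/(V_m − b) − a/V_m² = 2419.37/0.879510 − 233.3/0.845848 = 2750.82 − 275.818 = 2475.00 kPa
ΔP = 2475.00 − 2630.61 = -155.6 kPa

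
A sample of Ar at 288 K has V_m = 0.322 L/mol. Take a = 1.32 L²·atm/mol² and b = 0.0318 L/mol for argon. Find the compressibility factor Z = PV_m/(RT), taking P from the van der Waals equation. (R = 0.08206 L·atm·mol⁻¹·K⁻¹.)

P = RT/(V_m − b) − a/V_m² = (0.08206)(288)/(0.322 − 0.0318) − 1.32/(0.322)²
  = 23.633/0.29020 − 12.731 = 81.437 − 12.731 = 68.706 atm
Z = PV_m/(RT) = (68.706)(0.322)/((0.08206)(288)) = 22.123/23.633 = 0.9361

Z ≈ 0.9361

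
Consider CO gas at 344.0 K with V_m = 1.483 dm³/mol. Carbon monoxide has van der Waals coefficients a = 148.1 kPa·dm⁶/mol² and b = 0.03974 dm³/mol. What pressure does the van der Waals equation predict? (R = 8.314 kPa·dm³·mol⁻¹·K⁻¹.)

P = RT/(V_m − b) − a/V_m²
RT/(V_m − b) = (8.314)(344.0)/(1.483 − 0.03974) = 2860.0/1.4433 = 1981.6 kPa
a/V_m² = 148.1/(1.483)² = 67.340 kPa
P = 1981.6 − 67.340 = 1914 kPa

P ≈ 1914 kPa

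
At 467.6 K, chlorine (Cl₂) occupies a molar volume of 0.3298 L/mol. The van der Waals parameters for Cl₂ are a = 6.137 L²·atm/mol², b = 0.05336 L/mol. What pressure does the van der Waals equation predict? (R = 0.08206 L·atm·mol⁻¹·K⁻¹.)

P ≈ 82.38 atm

P = RT/(V_m − b) − a/V_m²
RT/(V_m − b) = (0.08206)(467.6)/(0.3298 − 0.05336) = 38.371/0.27644 = 138.80 atm
a/V_m² = 6.137/(0.3298)² = 56.423 atm
P = 138.80 − 56.423 = 82.38 atm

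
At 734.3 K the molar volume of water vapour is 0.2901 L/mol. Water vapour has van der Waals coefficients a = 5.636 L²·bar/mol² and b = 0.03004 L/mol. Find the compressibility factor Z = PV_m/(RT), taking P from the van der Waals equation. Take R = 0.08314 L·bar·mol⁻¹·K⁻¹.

Z ≈ 0.7973

P = RT/(V_m − b) − a/V_m² = (0.08314)(734.3)/(0.2901 − 0.03004) − 5.636/(0.2901)²
  = 61.050/0.26006 − 66.969 = 234.75 − 66.969 = 167.78 bar
Z = PV_m/(RT) = (167.78)(0.2901)/((0.08314)(734.3)) = 48.673/61.050 = 0.7973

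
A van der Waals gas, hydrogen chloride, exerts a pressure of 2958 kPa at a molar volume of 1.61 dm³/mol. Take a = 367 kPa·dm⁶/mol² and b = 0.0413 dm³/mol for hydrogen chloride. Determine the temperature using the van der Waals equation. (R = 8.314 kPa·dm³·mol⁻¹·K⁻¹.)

T ≈ 584.8 K

T = (P + a/V_m²)(V_m − b)/R
P + a/V_m² = 2958 + 367/(1.61)² = 3099.6 kPa
V_m − b = 1.61 − 0.0413 = 1.5687 dm³/mol
T = (3099.6)(1.5687)/8.314 = 584.8 K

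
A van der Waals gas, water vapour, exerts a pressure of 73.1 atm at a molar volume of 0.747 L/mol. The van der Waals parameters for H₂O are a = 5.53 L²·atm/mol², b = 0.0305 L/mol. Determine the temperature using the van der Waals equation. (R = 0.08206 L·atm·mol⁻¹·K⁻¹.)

T = (P + a/V_m²)(V_m − b)/R
P + a/V_m² = 73.1 + 5.53/(0.747)² = 83.010 atm
V_m − b = 0.747 − 0.0305 = 0.71650 L/mol
T = (83.010)(0.71650)/0.08206 = 724.8 K

T ≈ 724.8 K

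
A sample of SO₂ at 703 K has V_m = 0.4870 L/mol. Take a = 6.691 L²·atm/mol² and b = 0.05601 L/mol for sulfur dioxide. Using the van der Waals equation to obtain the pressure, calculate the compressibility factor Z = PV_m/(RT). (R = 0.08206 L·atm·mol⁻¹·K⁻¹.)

Z ≈ 0.8918

P = RT/(V_m − b) − a/V_m² = (0.08206)(703)/(0.4870 − 0.05601) − 6.691/(0.4870)²
  = 57.688/0.43099 − 28.212 = 133.85 − 28.212 = 105.64 atm
Z = PV_m/(RT) = (105.64)(0.4870)/((0.08206)(703)) = 51.447/57.688 = 0.8918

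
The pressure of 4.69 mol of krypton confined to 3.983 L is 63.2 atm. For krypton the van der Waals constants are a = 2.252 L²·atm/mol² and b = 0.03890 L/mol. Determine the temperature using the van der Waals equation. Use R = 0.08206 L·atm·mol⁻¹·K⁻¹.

T ≈ 654.9 K

T = (P + a n²/V²)(V − nb)/(nR)
P + a n²/V² = 63.2 + (2.252)(4.69)²/(3.983)² = 66.322 atm
V − nb = 3.983 − (4.69)(0.03890) = 3.8006 L
T = (66.322)(3.8006)/((4.69)(0.08206)) = 654.9 K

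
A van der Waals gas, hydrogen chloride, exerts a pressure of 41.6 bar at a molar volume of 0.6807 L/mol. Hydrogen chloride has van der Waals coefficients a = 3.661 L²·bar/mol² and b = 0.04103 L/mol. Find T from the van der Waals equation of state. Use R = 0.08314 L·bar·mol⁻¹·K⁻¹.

T ≈ 380.9 K

T = (P + a/V_m²)(V_m − b)/R
P + a/V_m² = 41.6 + 3.661/(0.6807)² = 49.501 bar
V_m − b = 0.6807 − 0.04103 = 0.63967 L/mol
T = (49.501)(0.63967)/0.08314 = 380.9 K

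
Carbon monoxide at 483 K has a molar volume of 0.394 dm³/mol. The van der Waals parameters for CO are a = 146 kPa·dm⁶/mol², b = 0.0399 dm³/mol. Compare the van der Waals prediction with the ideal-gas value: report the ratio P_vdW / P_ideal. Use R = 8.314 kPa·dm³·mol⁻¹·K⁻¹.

Ideal: P_ideal = RT/V_m = (8.314)(483)/0.394 = 10192.0 kPa
vdW: P = RT/(V_m − b) − a/V_m² = 4015.66/0.354100 − 146/0.155236 = 11340.5 − 940.503 = 10400.0 kPa
Ratio = 10400.0/10192.0 = 1.020

P_vdW / P_ideal ≈ 1.020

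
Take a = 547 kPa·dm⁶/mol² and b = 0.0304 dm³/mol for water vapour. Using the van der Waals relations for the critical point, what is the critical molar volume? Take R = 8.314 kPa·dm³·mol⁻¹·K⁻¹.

For a van der Waals gas, V_m,c = 3b.
V_m,c = 3×0.0304 = 0.09120 dm³/mol

V_m,c ≈ 0.09120 dm³/mol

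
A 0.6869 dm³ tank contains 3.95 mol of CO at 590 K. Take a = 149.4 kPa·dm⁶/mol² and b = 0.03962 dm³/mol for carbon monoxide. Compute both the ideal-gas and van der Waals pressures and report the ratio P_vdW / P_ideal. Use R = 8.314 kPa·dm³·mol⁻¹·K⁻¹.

Ideal: P_ideal = nRT/V = (3.95)(8.314)(590)/0.6869 = 28207.6 kPa
vdW: P = nRT/(V − nb) − a n²/V² = 19375.8/0.530401 − 2331.01/0.471832 = 36530.5 − 4940.34 = 31590.2 kPa
Ratio = 31590.2/28207.6 = 1.120

P_vdW / P_ideal ≈ 1.120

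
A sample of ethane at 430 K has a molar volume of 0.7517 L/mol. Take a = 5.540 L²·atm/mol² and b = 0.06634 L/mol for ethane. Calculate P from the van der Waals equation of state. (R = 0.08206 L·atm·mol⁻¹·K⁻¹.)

P ≈ 41.68 atm

P = RT/(V_m − b) − a/V_m²
RT/(V_m − b) = (0.08206)(430)/(0.7517 − 0.06634) = 35.286/0.68536 = 51.485 atm
a/V_m² = 5.540/(0.7517)² = 9.8044 atm
P = 51.485 − 9.8044 = 41.68 atm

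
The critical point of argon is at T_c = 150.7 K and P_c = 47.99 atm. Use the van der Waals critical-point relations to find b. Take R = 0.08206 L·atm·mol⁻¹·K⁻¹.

From T_c = 8a/(27Rb) and P_c = a/(27b²): b = R T_c/(8 P_c).
b = (0.08206)(150.7)/(8×47.99) = 12.366/383.92 = 0.03221 L/mol

b ≈ 0.03221 L/mol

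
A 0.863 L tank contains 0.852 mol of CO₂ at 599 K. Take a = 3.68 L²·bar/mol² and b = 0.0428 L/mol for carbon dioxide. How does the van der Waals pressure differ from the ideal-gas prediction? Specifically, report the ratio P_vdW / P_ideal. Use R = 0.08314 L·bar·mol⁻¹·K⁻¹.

Ideal: P_ideal = nRT/V = (0.852)(0.08314)(599)/0.863 = 49.1661 bar
vdW: P = nRT/(V − nb) − a n²/V² = 42.4303/0.826534 − 2.67133/0.744769 = 51.3352 − 3.58679 = 47.7484 bar
Ratio = 47.7484/49.1661 = 0.9712

P_vdW / P_ideal ≈ 0.9712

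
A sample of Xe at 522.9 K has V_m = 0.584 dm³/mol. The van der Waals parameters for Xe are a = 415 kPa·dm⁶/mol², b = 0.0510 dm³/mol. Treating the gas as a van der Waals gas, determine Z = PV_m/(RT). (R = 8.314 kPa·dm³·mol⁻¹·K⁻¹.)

P = RT/(V_m − b) − a/V_m² = (8.314)(522.9)/(0.584 − 0.0510) − 415/(0.584)²
  = 4347.4/0.53300 − 1216.8 = 8156.5 − 1216.8 = 6939.7 kPa
Z = PV_m/(RT) = (6939.7)(0.584)/((8.314)(522.9)) = 4052.8/4347.4 = 0.9322

Z ≈ 0.9322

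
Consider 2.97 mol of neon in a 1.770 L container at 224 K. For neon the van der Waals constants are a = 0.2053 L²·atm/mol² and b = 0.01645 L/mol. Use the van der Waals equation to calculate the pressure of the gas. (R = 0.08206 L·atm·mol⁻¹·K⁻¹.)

P ≈ 31.14 atm

P = nRT/(V − nb) − a n²/V²
nRT/(V − nb) = (2.97)(0.08206)(224)/(1.770 − 2.97×0.01645) = 54.593/1.7211 = 31.720 atm
a n²/V² = (0.2053)(2.97)²/(1.770)² = 0.57804 atm
P = 31.720 − 0.57804 = 31.14 atm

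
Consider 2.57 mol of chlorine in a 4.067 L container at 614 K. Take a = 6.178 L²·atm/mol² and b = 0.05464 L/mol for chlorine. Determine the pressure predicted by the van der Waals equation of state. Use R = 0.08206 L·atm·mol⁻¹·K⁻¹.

P ≈ 30.51 atm

P = nRT/(V − nb) − a n²/V²
nRT/(V − nb) = (2.57)(0.08206)(614)/(4.067 − 2.57×0.05464) = 129.49/3.9266 = 32.978 atm
a n²/V² = (6.178)(2.57)²/(4.067)² = 2.4670 atm
P = 32.978 − 2.4670 = 30.51 atm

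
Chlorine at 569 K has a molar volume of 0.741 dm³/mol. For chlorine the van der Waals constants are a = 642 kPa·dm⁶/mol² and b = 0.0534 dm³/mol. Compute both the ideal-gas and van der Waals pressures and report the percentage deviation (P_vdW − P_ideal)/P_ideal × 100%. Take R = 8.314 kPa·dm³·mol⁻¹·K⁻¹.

-10.55 %

Ideal: P_ideal = RT/V_m = (8.314)(569)/0.741 = 6384.16 kPa
vdW: P = RT/(V_m − b) − a/V_m² = 4730.67/0.687600 − 642/0.549081 = 6879.97 − 1169.23 = 5710.74 kPa
% deviation = (5710.74 − 6384.16)/6384.16 × 100% = -10.55%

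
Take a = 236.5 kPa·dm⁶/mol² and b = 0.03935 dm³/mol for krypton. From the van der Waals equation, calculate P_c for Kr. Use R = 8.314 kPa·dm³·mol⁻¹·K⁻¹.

P_c ≈ 5657 kPa

For a van der Waals gas, P_c = a/(27b²).
P_c = 236.5/(27×(0.03935)²) = 236.5/0.041807 = 5657 kPa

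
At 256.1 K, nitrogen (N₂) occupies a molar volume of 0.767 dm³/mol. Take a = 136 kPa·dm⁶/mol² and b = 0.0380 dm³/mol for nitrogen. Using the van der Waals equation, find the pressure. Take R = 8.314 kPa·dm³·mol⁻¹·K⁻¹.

P ≈ 2690 kPa

P = RT/(V_m − b) − a/V_m²
RT/(V_m − b) = (8.314)(256.1)/(0.767 − 0.0380) = 2129.2/0.72900 = 2920.7 kPa
a/V_m² = 136/(0.767)² = 231.18 kPa
P = 2920.7 − 231.18 = 2690 kPa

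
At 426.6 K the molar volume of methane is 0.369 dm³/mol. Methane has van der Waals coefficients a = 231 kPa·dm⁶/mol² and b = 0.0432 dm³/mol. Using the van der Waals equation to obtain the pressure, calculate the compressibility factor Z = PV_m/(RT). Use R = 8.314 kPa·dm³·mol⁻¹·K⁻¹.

Z ≈ 0.9561

P = RT/(V_m − b) − a/V_m² = (8.314)(426.6)/(0.369 − 0.0432) − 231/(0.369)²
  = 3546.8/0.32580 − 1696.5 = 10886 − 1696.5 = 9190 kPa
Z = PV_m/(RT) = (9190)(0.369)/((8.314)(426.6)) = 3391.1/3546.8 = 0.9561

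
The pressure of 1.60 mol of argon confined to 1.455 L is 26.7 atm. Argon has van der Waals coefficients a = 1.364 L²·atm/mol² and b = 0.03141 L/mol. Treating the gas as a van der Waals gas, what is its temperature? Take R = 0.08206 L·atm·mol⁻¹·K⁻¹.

T = (P + a n²/V²)(V − nb)/(nR)
P + a n²/V² = 26.7 + (1.364)(1.60)²/(1.455)² = 28.349 atm
V − nb = 1.455 − (1.60)(0.03141) = 1.4047 L
T = (28.349)(1.4047)/((1.60)(0.08206)) = 303.3 K

T ≈ 303.3 K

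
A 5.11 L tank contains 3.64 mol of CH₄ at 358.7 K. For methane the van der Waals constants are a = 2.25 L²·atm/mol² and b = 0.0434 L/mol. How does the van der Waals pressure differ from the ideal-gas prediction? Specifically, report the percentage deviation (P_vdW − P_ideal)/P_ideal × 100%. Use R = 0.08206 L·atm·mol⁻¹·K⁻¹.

-2.25 %

Ideal: P_ideal = nRT/V = (3.64)(0.08206)(358.7)/5.11 = 20.9673 atm
vdW: P = nRT/(V − nb) − a n²/V² = 107.143/4.95202 − 29.8116/26.1121 = 21.6362 − 1.14168 = 20.4945 atm
% deviation = (20.4945 − 20.9673)/20.9673 × 100% = -2.25%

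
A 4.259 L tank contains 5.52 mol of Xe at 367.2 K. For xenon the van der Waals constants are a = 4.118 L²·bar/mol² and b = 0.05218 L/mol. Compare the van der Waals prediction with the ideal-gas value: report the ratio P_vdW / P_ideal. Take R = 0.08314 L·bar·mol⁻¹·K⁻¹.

P_vdW / P_ideal ≈ 0.8977

Ideal: P_ideal = nRT/V = (5.52)(0.08314)(367.2)/4.259 = 39.5680 bar
vdW: P = nRT/(V − nb) − a n²/V² = 168.520/3.97097 − 125.477/18.1391 = 42.4380 − 6.91749 = 35.5205 bar
Ratio = 35.5205/39.5680 = 0.8977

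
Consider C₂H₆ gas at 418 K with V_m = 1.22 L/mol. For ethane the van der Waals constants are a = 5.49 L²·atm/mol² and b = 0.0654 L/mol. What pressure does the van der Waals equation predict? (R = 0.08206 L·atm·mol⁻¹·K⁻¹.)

P ≈ 26.02 atm

P = RT/(V_m − b) − a/V_m²
RT/(V_m − b) = (0.08206)(418)/(1.22 − 0.0654) = 34.301/1.1546 = 29.708 atm
a/V_m² = 5.49/(1.22)² = 3.6885 atm
P = 29.708 − 3.6885 = 26.02 atm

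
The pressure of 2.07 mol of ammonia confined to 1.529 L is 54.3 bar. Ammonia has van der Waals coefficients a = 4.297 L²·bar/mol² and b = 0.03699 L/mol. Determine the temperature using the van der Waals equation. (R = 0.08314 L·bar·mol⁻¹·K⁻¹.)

T ≈ 524.7 K

T = (P + a n²/V²)(V − nb)/(nR)
P + a n²/V² = 54.3 + (4.297)(2.07)²/(1.529)² = 62.176 bar
V − nb = 1.529 − (2.07)(0.03699) = 1.4524 L
T = (62.176)(1.4524)/((2.07)(0.08314)) = 524.7 K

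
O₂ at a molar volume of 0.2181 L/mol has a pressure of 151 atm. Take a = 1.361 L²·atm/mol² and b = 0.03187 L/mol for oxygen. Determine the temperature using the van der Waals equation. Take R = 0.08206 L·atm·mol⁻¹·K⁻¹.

T ≈ 407.6 K

T = (P + a/V_m²)(V_m − b)/R
P + a/V_m² = 151 + 1.361/(0.2181)² = 179.61 atm
V_m − b = 0.2181 − 0.03187 = 0.18623 L/mol
T = (179.61)(0.18623)/0.08206 = 407.6 K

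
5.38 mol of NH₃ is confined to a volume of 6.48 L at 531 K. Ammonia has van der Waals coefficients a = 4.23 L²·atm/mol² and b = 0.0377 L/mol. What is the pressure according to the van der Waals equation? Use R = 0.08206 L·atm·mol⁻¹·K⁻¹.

P ≈ 34.43 atm

P = nRT/(V − nb) − a n²/V²
nRT/(V − nb) = (5.38)(0.08206)(531)/(6.48 − 5.38×0.0377) = 234.43/6.2772 = 37.346 atm
a n²/V² = (4.23)(5.38)²/(6.48)² = 2.9158 atm
P = 37.346 − 2.9158 = 34.43 atm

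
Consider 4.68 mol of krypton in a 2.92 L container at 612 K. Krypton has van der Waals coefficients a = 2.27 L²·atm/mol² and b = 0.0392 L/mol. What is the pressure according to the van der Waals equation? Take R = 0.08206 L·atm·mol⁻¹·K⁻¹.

P = nRT/(V − nb) − a n²/V²
nRT/(V − nb) = (4.68)(0.08206)(612)/(2.92 − 4.68×0.0392) = 235.03/2.7365 = 85.887 atm
a n²/V² = (2.27)(4.68)²/(2.92)² = 5.8311 atm
P = 85.887 − 5.8311 = 80.06 atm

P ≈ 80.06 atm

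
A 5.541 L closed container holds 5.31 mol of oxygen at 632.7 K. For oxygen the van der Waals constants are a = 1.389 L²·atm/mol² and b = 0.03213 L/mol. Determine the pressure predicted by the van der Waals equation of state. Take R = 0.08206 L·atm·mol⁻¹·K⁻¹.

P = nRT/(V − nb) − a n²/V²
nRT/(V − nb) = (5.31)(0.08206)(632.7)/(5.541 − 5.31×0.03213) = 275.69/5.3704 = 51.335 atm
a n²/V² = (1.389)(5.31)²/(5.541)² = 1.2756 atm
P = 51.335 − 1.2756 = 50.06 atm

P ≈ 50.06 atm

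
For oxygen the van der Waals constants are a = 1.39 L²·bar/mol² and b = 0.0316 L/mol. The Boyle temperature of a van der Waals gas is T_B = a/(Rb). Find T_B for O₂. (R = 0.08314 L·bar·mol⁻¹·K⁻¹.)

For a van der Waals gas the second virial coefficient B₂ = b − a/(RT) vanishes at T_B = a/(Rb).
T_B = 1.39/(0.08314×0.0316) = 1.39/0.0026272 = 529.1 K

T_B ≈ 529.1 K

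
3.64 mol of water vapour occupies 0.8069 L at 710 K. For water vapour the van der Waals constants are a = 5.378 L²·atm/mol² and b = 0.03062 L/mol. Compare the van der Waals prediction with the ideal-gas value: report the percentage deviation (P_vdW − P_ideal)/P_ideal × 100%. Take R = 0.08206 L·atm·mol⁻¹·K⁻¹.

-25.61 %

Ideal: P_ideal = nRT/V = (3.64)(0.08206)(710)/0.8069 = 262.828 atm
vdW: P = nRT/(V − nb) − a n²/V² = 212.076/0.695443 − 71.2563/0.651088 = 304.951 − 109.442 = 195.509 atm
% deviation = (195.509 − 262.828)/262.828 × 100% = -25.61%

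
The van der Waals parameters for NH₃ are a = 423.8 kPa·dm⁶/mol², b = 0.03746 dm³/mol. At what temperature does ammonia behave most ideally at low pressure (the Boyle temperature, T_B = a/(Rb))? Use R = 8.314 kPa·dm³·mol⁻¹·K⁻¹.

T_B ≈ 1361 K

For a van der Waals gas the second virial coefficient B₂ = b − a/(RT) vanishes at T_B = a/(Rb).
T_B = 423.8/(8.314×0.03746) = 423.8/0.31144 = 1361 K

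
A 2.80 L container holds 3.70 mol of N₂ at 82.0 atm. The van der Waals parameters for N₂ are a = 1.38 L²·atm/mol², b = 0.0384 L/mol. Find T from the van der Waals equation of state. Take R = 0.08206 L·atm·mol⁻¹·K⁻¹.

T ≈ 738.9 K

T = (P + a n²/V²)(V − nb)/(nR)
P + a n²/V² = 82.0 + (1.38)(3.70)²/(2.80)² = 84.410 atm
V − nb = 2.80 − (3.70)(0.0384) = 2.6579 L
T = (84.410)(2.6579)/((3.70)(0.08206)) = 738.9 K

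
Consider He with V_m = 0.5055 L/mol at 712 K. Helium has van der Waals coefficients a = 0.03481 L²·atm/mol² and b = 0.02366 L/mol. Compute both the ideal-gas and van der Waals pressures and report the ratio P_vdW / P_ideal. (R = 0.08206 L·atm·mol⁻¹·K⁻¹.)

Ideal: P_ideal = RT/V_m = (0.08206)(712)/0.5055 = 115.582 atm
vdW: P = RT/(V_m − b) − a/V_m² = 58.4267/0.481840 − 0.03481/0.255530 = 121.257 − 0.136227 = 121.121 atm
Ratio = 121.121/115.582 = 1.048

P_vdW / P_ideal ≈ 1.048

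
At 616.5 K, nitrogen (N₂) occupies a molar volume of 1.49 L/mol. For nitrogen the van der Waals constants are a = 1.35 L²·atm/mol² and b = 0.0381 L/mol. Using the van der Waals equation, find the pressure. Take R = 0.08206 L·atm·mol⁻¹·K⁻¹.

P = RT/(V_m − b) − a/V_m²
RT/(V_m − b) = (0.08206)(616.5)/(1.49 − 0.0381) = 50.590/1.4519 = 34.844 atm
a/V_m² = 1.35/(1.49)² = 0.60808 atm
P = 34.844 − 0.60808 = 34.24 atm

P ≈ 34.24 atm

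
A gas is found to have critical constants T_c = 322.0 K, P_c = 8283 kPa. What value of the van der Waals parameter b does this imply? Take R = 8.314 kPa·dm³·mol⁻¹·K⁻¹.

b ≈ 0.04040 dm³/mol

From T_c = 8a/(27Rb) and P_c = a/(27b²): b = R T_c/(8 P_c).
b = (8.314)(322.0)/(8×8283) = 2677.1/66264 = 0.04040 dm³/mol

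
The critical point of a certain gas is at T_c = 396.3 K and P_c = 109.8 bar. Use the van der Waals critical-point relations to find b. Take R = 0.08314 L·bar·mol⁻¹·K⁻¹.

From T_c = 8a/(27Rb) and P_c = a/(27b²): b = R T_c/(8 P_c).
b = (0.08314)(396.3)/(8×109.8) = 32.948/878.40 = 0.03751 L/mol

b ≈ 0.03751 L/mol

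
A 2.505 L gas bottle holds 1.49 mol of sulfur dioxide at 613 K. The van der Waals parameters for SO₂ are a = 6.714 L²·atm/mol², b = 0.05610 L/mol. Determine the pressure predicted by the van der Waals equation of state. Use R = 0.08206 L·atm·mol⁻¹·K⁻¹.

P ≈ 28.58 atm

P = nRT/(V − nb) − a n²/V²
nRT/(V − nb) = (1.49)(0.08206)(613)/(2.505 − 1.49×0.05610) = 74.951/2.4214 = 30.954 atm
a n²/V² = (6.714)(1.49)²/(2.505)² = 2.3754 atm
P = 30.954 − 2.3754 = 28.58 atm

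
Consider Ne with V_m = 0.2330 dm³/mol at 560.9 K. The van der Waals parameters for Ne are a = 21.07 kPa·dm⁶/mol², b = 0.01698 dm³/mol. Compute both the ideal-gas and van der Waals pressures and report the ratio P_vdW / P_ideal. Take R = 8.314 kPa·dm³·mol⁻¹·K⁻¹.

Ideal: P_ideal = RT/V_m = (8.314)(560.9)/0.2330 = 20014.3 kPa
vdW: P = RT/(V_m − b) − a/V_m² = 4663.32/0.216020 − 21.07/0.0542890 = 21587.4 − 388.108 = 21199.3 kPa
Ratio = 21199.3/20014.3 = 1.059

P_vdW / P_ideal ≈ 1.059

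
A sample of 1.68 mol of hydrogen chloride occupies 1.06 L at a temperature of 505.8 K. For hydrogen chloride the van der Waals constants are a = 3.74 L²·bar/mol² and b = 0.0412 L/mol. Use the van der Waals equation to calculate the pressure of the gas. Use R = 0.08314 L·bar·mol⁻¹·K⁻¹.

P ≈ 61.91 bar

P = nRT/(V − nb) − a n²/V²
nRT/(V − nb) = (1.68)(0.08314)(505.8)/(1.06 − 1.68×0.0412) = 70.648/0.99078 = 71.305 bar
a n²/V² = (3.74)(1.68)²/(1.06)² = 9.3946 bar
P = 71.305 − 9.3946 = 61.91 bar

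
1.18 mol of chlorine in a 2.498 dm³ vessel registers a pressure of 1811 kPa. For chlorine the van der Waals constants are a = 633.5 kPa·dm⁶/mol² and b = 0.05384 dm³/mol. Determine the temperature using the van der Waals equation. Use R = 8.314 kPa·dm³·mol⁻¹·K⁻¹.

T = (P + a n²/V²)(V − nb)/(nR)
P + a n²/V² = 1811 + (633.5)(1.18)²/(2.498)² = 1952.4 kPa
V − nb = 2.498 − (1.18)(0.05384) = 2.4345 dm³
T = (1952.4)(2.4345)/((1.18)(8.314)) = 484.5 K

T ≈ 484.5 K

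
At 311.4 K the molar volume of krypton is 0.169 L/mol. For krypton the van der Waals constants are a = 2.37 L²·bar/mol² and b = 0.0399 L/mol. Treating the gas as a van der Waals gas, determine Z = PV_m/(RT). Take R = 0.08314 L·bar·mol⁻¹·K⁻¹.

P = RT/(V_m − b) − a/V_m² = (0.08314)(311.4)/(0.169 − 0.0399) − 2.37/(0.169)²
  = 25.890/0.12910 − 82.980 = 200.54 − 82.980 = 117.56 bar
Z = PV_m/(RT) = (117.56)(0.169)/((0.08314)(311.4)) = 19.868/25.890 = 0.7674

Z ≈ 0.7674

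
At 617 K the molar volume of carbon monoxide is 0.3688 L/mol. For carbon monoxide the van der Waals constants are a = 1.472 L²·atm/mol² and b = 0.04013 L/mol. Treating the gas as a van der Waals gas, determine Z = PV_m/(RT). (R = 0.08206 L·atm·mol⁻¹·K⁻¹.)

Z ≈ 1.043

P = RT/(V_m − b) − a/V_m² = (0.08206)(617)/(0.3688 − 0.04013) − 1.472/(0.3688)²
  = 50.631/0.32867 − 10.822 = 154.05 − 10.822 = 143.23 atm
Z = PV_m/(RT) = (143.23)(0.3688)/((0.08206)(617)) = 52.823/50.631 = 1.043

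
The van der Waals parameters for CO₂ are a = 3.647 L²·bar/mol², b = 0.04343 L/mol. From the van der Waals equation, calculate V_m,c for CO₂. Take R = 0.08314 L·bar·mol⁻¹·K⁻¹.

V_m,c ≈ 0.1303 L/mol

For a van der Waals gas, V_m,c = 3b.
V_m,c = 3×0.04343 = 0.1303 L/mol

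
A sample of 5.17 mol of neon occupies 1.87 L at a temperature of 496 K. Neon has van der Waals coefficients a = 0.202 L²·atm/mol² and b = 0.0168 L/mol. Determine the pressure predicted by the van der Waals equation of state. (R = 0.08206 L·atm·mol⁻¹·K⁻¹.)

P ≈ 116.5 atm

P = nRT/(V − nb) − a n²/V²
nRT/(V − nb) = (5.17)(0.08206)(496)/(1.87 − 5.17×0.0168) = 210.43/1.7831 = 118.01 atm
a n²/V² = (0.202)(5.17)²/(1.87)² = 1.5440 atm
P = 118.01 − 1.5440 = 116.5 atm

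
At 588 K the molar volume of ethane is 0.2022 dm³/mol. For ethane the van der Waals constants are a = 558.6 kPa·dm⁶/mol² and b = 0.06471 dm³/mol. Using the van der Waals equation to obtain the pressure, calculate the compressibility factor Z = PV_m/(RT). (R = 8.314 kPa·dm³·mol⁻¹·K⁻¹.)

Z ≈ 0.9055

P = RT/(V_m − b) − a/V_m² = (8.314)(588)/(0.2022 − 0.06471) − 558.6/(0.2022)²
  = 4888.6/0.13749 − 13663 = 35556 − 13663 = 21893 kPa
Z = PV_m/(RT) = (21893)(0.2022)/((8.314)(588)) = 4426.8/4888.6 = 0.9055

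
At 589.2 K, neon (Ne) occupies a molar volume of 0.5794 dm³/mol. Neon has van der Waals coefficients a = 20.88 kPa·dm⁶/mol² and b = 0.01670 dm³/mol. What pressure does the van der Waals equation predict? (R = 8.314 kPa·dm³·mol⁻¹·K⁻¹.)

P = RT/(V_m − b) − a/V_m²
RT/(V_m − b) = (8.314)(589.2)/(0.5794 − 0.01670) = 4898.6/0.56270 = 8705.5 kPa
a/V_m² = 20.88/(0.5794)² = 62.198 kPa
P = 8705.5 − 62.198 = 8643 kPa

P ≈ 8643 kPa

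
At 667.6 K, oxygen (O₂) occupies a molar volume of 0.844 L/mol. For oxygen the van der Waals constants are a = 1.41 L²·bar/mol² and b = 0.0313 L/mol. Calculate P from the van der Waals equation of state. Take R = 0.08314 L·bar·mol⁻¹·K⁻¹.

P ≈ 66.32 bar

P = RT/(V_m − b) − a/V_m²
RT/(V_m − b) = (0.08314)(667.6)/(0.844 − 0.0313) = 55.504/0.81270 = 68.296 bar
a/V_m² = 1.41/(0.844)² = 1.9794 bar
P = 68.296 − 1.9794 = 66.32 bar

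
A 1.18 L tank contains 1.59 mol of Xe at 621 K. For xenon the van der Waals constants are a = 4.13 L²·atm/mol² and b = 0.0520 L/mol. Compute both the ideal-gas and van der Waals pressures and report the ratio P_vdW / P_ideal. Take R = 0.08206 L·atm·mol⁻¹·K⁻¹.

Ideal: P_ideal = nRT/V = (1.59)(0.08206)(621)/1.18 = 68.6654 atm
vdW: P = nRT/(V − nb) − a n²/V² = 81.0252/1.09732 − 10.4411/1.39240 = 73.8392 − 7.49864 = 66.3406 atm
Ratio = 66.3406/68.6654 = 0.9661

P_vdW / P_ideal ≈ 0.9661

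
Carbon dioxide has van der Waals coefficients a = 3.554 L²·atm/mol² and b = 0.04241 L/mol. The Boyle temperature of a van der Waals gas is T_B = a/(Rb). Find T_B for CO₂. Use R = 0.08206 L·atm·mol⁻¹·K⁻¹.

For a van der Waals gas the second virial coefficient B₂ = b − a/(RT) vanishes at T_B = a/(Rb).
T_B = 3.554/(0.08206×0.04241) = 3.554/0.0034802 = 1021 K

T_B ≈ 1021 K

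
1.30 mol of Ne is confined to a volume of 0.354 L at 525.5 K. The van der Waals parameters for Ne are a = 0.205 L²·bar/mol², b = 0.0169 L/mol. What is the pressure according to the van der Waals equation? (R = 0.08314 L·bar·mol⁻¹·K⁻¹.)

P ≈ 168.3 bar

P = nRT/(V − nb) − a n²/V²
nRT/(V − nb) = (1.30)(0.08314)(525.5)/(0.354 − 1.30×0.0169) = 56.797/0.33203 = 171.06 bar
a n²/V² = (0.205)(1.30)²/(0.354)² = 2.7646 bar
P = 171.06 − 2.7646 = 168.3 bar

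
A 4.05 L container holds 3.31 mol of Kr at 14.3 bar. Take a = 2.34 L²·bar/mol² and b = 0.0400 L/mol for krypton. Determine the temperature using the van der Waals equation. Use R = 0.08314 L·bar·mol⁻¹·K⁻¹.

T = (P + a n²/V²)(V − nb)/(nR)
P + a n²/V² = 14.3 + (2.34)(3.31)²/(4.05)² = 15.863 bar
V − nb = 4.05 − (3.31)(0.0400) = 3.9176 L
T = (15.863)(3.9176)/((3.31)(0.08314)) = 225.8 K

T ≈ 225.8 K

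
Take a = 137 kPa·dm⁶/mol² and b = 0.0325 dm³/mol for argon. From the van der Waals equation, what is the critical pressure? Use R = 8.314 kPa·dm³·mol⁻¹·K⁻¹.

P_c ≈ 4804 kPa

For a van der Waals gas, P_c = a/(27b²).
P_c = 137/(27×(0.0325)²) = 137/0.028519 = 4804 kPa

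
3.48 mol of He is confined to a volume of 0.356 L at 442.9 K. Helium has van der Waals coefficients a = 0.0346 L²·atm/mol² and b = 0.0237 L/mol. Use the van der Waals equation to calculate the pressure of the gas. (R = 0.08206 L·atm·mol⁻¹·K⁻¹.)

P ≈ 459.1 atm

P = nRT/(V − nb) − a n²/V²
nRT/(V − nb) = (3.48)(0.08206)(442.9)/(0.356 − 3.48×0.0237) = 126.48/0.27352 = 462.42 atm
a n²/V² = (0.0346)(3.48)²/(0.356)² = 3.3062 atm
P = 462.42 − 3.3062 = 459.1 atm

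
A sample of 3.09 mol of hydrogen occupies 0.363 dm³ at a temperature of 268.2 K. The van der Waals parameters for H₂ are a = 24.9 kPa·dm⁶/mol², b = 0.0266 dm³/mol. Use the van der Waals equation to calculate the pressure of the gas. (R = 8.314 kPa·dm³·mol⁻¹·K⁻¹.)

P = nRT/(V − nb) − a n²/V²
nRT/(V − nb) = (3.09)(8.314)(268.2)/(0.363 − 3.09×0.0266) = 6890.1/0.28081 = 24537 kPa
a n²/V² = (24.9)(3.09)²/(0.363)² = 1804.3 kPa
P = 24537 − 1804.3 = 22733 kPa

P ≈ 22733 kPa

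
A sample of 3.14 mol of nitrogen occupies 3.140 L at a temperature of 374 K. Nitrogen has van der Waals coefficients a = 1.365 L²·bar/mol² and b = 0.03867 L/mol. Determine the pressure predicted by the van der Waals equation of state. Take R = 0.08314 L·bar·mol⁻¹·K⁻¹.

P = nRT/(V − nb) − a n²/V²
nRT/(V − nb) = (3.14)(0.08314)(374)/(3.140 − 3.14×0.03867) = 97.636/3.0186 = 32.345 bar
a n²/V² = (1.365)(3.14)²/(3.140)² = 1.3650 bar
P = 32.345 − 1.3650 = 30.98 bar

P ≈ 30.98 bar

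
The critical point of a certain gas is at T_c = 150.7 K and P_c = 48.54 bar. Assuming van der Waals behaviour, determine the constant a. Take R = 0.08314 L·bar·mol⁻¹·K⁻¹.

From T_c = 8a/(27Rb) and P_c = a/(27b²): a = 27 R² T_c²/(64 P_c).
a = 27×(0.08314)²×(150.7)²/(64×48.54) = 4238.5/3106.6 = 1.364 L²·bar/mol²

a ≈ 1.364 L²·bar/mol²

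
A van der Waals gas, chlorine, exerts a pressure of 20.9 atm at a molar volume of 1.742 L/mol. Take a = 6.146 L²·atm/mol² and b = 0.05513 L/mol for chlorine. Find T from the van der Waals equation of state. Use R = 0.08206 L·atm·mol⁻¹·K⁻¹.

T ≈ 471.3 K

T = (P + a/V_m²)(V_m − b)/R
P + a/V_m² = 20.9 + 6.146/(1.742)² = 22.925 atm
V_m − b = 1.742 − 0.05513 = 1.6869 L/mol
T = (22.925)(1.6869)/0.08206 = 471.3 K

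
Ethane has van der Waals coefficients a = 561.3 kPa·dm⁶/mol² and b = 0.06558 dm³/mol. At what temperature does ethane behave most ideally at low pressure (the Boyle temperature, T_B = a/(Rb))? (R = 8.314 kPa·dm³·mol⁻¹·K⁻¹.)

T_B ≈ 1029 K

For a van der Waals gas the second virial coefficient B₂ = b − a/(RT) vanishes at T_B = a/(Rb).
T_B = 561.3/(8.314×0.06558) = 561.3/0.54523 = 1029 K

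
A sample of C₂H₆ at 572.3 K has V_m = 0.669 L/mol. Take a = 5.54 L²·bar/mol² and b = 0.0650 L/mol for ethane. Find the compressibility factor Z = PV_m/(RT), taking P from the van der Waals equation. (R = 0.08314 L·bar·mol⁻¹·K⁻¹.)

Z ≈ 0.9336

P = RT/(V_m − b) − a/V_m² = (0.08314)(572.3)/(0.669 − 0.0650) − 5.54/(0.669)²
  = 47.581/0.60400 − 12.378 = 78.776 − 12.378 = 66.398 bar
Z = PV_m/(RT) = (66.398)(0.669)/((0.08314)(572.3)) = 44.420/47.581 = 0.9336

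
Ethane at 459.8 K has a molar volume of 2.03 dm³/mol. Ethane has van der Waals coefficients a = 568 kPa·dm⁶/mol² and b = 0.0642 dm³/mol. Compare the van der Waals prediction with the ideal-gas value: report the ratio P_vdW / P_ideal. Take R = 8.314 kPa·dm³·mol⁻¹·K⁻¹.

Ideal: P_ideal = RT/V_m = (8.314)(459.8)/2.03 = 1883.14 kPa
vdW: P = RT/(V_m − b) − a/V_m² = 3822.78/1.96580 − 568/4.12090 = 1944.64 − 137.834 = 1806.81 kPa
Ratio = 1806.81/1883.14 = 0.9595

P_vdW / P_ideal ≈ 0.9595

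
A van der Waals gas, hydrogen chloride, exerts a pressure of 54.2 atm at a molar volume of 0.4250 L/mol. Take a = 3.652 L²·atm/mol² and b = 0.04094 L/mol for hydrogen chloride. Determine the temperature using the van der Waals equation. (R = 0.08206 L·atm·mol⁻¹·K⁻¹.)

T ≈ 348.3 K

T = (P + a/V_m²)(V_m − b)/R
P + a/V_m² = 54.2 + 3.652/(0.4250)² = 74.419 atm
V_m − b = 0.4250 − 0.04094 = 0.38406 L/mol
T = (74.419)(0.38406)/0.08206 = 348.3 K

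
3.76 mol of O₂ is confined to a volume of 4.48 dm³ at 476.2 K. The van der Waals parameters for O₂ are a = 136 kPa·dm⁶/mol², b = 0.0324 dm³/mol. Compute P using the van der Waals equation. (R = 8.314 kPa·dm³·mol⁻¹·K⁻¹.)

P ≈ 3320 kPa

P = nRT/(V − nb) − a n²/V²
nRT/(V − nb) = (3.76)(8.314)(476.2)/(4.48 − 3.76×0.0324) = 14886/4.3582 = 3415.6 kPa
a n²/V² = (136)(3.76)²/(4.48)² = 95.798 kPa
P = 3415.6 − 95.798 = 3320 kPa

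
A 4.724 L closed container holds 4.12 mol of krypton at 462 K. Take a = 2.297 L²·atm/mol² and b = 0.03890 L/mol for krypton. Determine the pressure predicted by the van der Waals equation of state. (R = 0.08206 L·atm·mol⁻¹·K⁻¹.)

P = nRT/(V − nb) − a n²/V²
nRT/(V − nb) = (4.12)(0.08206)(462)/(4.724 − 4.12×0.03890) = 156.20/4.5637 = 34.227 atm
a n²/V² = (2.297)(4.12)²/(4.724)² = 1.7472 atm
P = 34.227 − 1.7472 = 32.48 atm

P ≈ 32.48 atm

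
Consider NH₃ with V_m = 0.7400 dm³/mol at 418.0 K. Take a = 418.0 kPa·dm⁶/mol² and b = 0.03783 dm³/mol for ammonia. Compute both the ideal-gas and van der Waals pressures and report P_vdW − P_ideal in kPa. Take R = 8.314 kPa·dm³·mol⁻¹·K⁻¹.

Ideal: P_ideal = RT/V_m = (8.314)(418.0)/0.7400 = 4696.29 kPa
vdW: P = RT/(V_m − b) − a/V_m² = 3475.25/0.702170 − 418.0/0.547600 = 4949.30 − 763.331 = 4185.97 kPa
ΔP = 4185.97 − 4696.29 = -510.3 kPa

ΔP ≈ -510.3 kPa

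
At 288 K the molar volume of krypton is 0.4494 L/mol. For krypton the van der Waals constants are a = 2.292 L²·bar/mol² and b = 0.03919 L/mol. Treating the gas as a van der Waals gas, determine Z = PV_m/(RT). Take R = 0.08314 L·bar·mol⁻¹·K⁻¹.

P = RT/(V_m − b) − a/V_m² = (0.08314)(288)/(0.4494 − 0.03919) − 2.292/(0.4494)²
  = 23.944/0.41021 − 11.349 = 58.370 − 11.349 = 47.021 bar
Z = PV_m/(RT) = (47.021)(0.4494)/((0.08314)(288)) = 21.131/23.944 = 0.8825

Z ≈ 0.8825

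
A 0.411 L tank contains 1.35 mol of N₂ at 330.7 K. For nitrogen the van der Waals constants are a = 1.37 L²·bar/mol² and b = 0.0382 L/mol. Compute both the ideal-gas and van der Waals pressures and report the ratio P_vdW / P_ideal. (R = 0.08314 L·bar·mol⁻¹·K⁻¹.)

Ideal: P_ideal = nRT/V = (1.35)(0.08314)(330.7)/0.411 = 90.3101 bar
vdW: P = nRT/(V − nb) − a n²/V² = 37.1174/0.359430 − 2.49683/0.168921 = 103.267 − 14.7811 = 88.486 bar
Ratio = 88.486/90.3101 = 0.9798

P_vdW / P_ideal ≈ 0.9798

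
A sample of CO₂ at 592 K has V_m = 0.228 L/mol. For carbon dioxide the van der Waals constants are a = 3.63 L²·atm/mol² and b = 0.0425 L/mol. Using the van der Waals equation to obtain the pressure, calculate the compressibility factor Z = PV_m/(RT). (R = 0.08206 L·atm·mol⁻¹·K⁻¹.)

Z ≈ 0.9014

P = RT/(V_m − b) − a/V_m² = (0.08206)(592)/(0.228 − 0.0425) − 3.63/(0.228)²
  = 48.580/0.18550 − 69.829 = 261.89 − 69.829 = 192.06 atm
Z = PV_m/(RT) = (192.06)(0.228)/((0.08206)(592)) = 43.790/48.580 = 0.9014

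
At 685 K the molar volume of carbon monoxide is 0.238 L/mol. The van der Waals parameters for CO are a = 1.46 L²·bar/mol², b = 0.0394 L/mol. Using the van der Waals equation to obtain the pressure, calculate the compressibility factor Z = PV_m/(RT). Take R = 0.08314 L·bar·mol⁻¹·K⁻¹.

P = RT/(V_m − b) − a/V_m² = (0.08314)(685)/(0.238 − 0.0394) − 1.46/(0.238)²
  = 56.951/0.19860 − 25.775 = 286.76 − 25.775 = 260.99 bar
Z = PV_m/(RT) = (260.99)(0.238)/((0.08314)(685)) = 62.116/56.951 = 1.091

Z ≈ 1.091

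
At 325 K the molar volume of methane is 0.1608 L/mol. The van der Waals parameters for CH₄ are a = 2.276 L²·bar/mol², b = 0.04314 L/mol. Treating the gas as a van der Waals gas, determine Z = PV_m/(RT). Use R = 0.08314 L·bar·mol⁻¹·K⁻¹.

Z ≈ 0.8428

P = RT/(V_m − b) − a/V_m² = (0.08314)(325)/(0.1608 − 0.04314) − 2.276/(0.1608)²
  = 27.021/0.11766 − 88.024 = 229.65 − 88.024 = 141.63 bar
Z = PV_m/(RT) = (141.63)(0.1608)/((0.08314)(325)) = 22.774/27.021 = 0.8428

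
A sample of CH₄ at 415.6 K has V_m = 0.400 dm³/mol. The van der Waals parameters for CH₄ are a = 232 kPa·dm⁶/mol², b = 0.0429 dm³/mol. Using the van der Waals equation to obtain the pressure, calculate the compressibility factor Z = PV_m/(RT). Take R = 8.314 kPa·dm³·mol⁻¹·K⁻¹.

P = RT/(V_m − b) − a/V_m² = (8.314)(415.6)/(0.400 − 0.0429) − 232/(0.400)²
  = 3455.3/0.35710 − 1450.0 = 9676.0 − 1450.0 = 8226.0 kPa
Z = PV_m/(RT) = (8226.0)(0.400)/((8.314)(415.6)) = 3290.4/3455.3 = 0.9523

Z ≈ 0.9523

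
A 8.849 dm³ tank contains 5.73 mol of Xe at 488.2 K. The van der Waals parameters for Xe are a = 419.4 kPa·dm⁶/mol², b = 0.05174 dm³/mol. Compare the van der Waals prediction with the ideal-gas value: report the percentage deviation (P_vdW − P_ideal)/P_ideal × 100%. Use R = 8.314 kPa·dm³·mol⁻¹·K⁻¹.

-3.22 %

Ideal: P_ideal = nRT/V = (5.73)(8.314)(488.2)/8.849 = 2628.26 kPa
vdW: P = nRT/(V − nb) − a n²/V² = 23257.5/8.55253 − 13770.1/78.3048 = 2719.37 − 175.853 = 2543.52 kPa
% deviation = (2543.52 − 2628.26)/2628.26 × 100% = -3.22%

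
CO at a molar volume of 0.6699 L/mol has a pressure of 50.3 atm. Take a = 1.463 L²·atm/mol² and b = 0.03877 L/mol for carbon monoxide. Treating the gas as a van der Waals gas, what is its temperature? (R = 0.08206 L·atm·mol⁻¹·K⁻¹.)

T = (P + a/V_m²)(V_m − b)/R
P + a/V_m² = 50.3 + 1.463/(0.6699)² = 53.560 atm
V_m − b = 0.6699 − 0.03877 = 0.63113 L/mol
T = (53.560)(0.63113)/0.08206 = 411.9 K

T ≈ 411.9 K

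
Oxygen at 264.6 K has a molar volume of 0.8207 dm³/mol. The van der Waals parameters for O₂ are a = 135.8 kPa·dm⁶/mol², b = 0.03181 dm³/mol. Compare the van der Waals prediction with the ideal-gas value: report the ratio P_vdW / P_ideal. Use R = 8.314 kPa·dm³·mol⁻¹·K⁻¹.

Ideal: P_ideal = RT/V_m = (8.314)(264.6)/0.8207 = 2680.50 kPa
vdW: P = RT/(V_m − b) − a/V_m² = 2199.88/0.788890 − 135.8/0.673548 = 2788.58 − 201.619 = 2586.96 kPa
Ratio = 2586.96/2680.50 = 0.9651

P_vdW / P_ideal ≈ 0.9651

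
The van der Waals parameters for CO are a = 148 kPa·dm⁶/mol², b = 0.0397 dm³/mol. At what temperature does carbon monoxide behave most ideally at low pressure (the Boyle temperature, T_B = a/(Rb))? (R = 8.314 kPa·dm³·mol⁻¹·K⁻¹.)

For a van der Waals gas the second virial coefficient B₂ = b − a/(RT) vanishes at T_B = a/(Rb).
T_B = 148/(8.314×0.0397) = 148/0.33007 = 448.4 K

T_B ≈ 448.4 K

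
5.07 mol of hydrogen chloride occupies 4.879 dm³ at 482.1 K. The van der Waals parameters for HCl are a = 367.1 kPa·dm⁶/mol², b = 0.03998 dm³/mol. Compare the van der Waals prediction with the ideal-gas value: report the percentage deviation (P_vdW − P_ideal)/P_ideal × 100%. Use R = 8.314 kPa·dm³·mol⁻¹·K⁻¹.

-5.18 %

Ideal: P_ideal = nRT/V = (5.07)(8.314)(482.1)/4.879 = 4165.09 kPa
vdW: P = nRT/(V − nb) − a n²/V² = 20321.5/4.67630 − 9436.27/23.8046 = 4345.64 − 396.405 = 3949.24 kPa
% deviation = (3949.24 − 4165.09)/4165.09 × 100% = -5.18%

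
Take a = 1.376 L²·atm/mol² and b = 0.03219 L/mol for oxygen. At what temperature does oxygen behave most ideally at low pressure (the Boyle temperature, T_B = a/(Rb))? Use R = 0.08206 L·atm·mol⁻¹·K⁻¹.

For a van der Waals gas the second virial coefficient B₂ = b − a/(RT) vanishes at T_B = a/(Rb).
T_B = 1.376/(0.08206×0.03219) = 1.376/0.0026415 = 520.9 K

T_B ≈ 520.9 K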